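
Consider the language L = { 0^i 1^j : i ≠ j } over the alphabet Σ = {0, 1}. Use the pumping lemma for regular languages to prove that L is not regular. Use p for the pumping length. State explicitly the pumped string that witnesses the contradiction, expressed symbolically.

Assume L is regular; let p be its pumping constant.
Choose w = 0^p 1^{p+p!}. Since p ≠ p+p!, w ∈ L; and |w| ≥ p.
Write w = xyz as guaranteed by the lemma, with |xy| ≤ p and |y| ≥ 1.
Since the first p symbols of w are all 0's and |xy| ≤ p, y lies entirely in the leading 0-block: y = 0^k for some k with 1 ≤ k ≤ p.
Since 1 ≤ k ≤ p, k divides p!; set t = 1 + p!/k. Then xy^t z has p + (p!/k)·k = p + p! copies of 0. Now the 0-count equals the 1-count, so i ≠ j fails. So xy^t z = 0^{p+p!} 1^{p+p!} ∉ L.
This contradicts the pumping lemma, so L is not regular.

0^{p+p!} 1^{p+p!}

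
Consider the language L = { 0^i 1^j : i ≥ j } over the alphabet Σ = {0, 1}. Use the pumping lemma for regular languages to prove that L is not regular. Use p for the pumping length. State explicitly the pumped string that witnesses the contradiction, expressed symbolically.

Assume L is regular; let p be its pumping constant.
Choose w = 0^p 1^p ∈ L, with |w| = 2p ≥ p.
By the pumping lemma, w = xyz with |xy| ≤ p and |y| ≥ 1.
Since the first p symbols of w are all 0's and |xy| ≤ p, y lies entirely in the leading 0-block: y = 0^k for some k with 1 ≤ k ≤ p.
Consider xy^0z = xz = 0^{p-k} 1^p. Since k ≥ 1, the 0-count p-k is less than p, so i ≥ j fails; thus xz ∉ L.
This is a contradiction; hence L is not regular.

0^{p-k} 1^p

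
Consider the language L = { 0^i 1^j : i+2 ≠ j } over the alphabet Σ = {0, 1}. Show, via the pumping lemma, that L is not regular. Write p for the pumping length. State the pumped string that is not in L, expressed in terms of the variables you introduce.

0^{p+p!} 1^{p+p!+2}

Suppose for contradiction that L is regular, and let p be the pumping length.
Choose w = 0^p 1^{p+p!+2}. Since p ≠ (p+p!+2)-2 = p+p!, w ∈ L; and |w| ≥ p.
Write w = xyz as guaranteed by the lemma, with |xy| ≤ p and y is nonempty.
Since the first p symbols of w are all 0's and |xy| ≤ p, y lies entirely in the leading 0-block: y = 0^k for some k with 1 ≤ k ≤ p.
Since 1 ≤ k ≤ p, k divides p!; set t = 1 + p!/k. Then xy^t z has p + (p!/k)·k = p + p! copies of 0. Now the 0-count is p+p! and (1-count)-2 = (p+p!+2)-2 = p+p!, so i+2 ≠ j fails. So xy^t z = 0^{p+p!} 1^{p+p!+2} ∉ L.
Contradiction. Therefore L is not regular.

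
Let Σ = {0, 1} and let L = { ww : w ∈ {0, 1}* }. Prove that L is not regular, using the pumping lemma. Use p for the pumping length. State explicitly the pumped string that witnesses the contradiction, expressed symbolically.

0^{p+k} 1^p 0^p 1^p

Assume L is regular. Let p be the pumping length given by the pumping lemma.
Take w = 0^p 1^p 0^p 1^p = uu where u = 0^p1^p; then w ∈ L and |w| = 4p ≥ p.
Write w = xyz as guaranteed by the lemma, with |xy| ≤ p and |y| > 0.
Since the first p symbols of w are all 0's and |xy| ≤ p, y lies entirely in the leading 0-block: y = 0^k for some k with 1 ≤ k ≤ p.
Pump with i = 2: xy^2z = 0^{p+k} 1^p 0^p 1^p, of length 4p+k. Suppose this equals vv. The string starts with 0 and ends with 1, so v does too; thus the boundary between the two copies of v is a 1→0 transition. There is exactly one such transition, at position 2p+k, so |v| = 2p+k and |vv| = 4p+2k ≠ 4p+k since k ≥ 1. So xy^2z ∉ L.
This is a contradiction; hence L is not regular.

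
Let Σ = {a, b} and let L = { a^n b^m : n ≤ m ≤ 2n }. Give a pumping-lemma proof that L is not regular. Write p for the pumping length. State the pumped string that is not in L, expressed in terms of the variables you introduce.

a^{p+k} b^p

Suppose for contradiction that L is regular, and let p be the pumping length.
Take w = a^p b^p ∈ L (since p ≤ p ≤ 2p), with |w| = 2p ≥ p.
By the pumping lemma, w = xyz with |xy| ≤ p and |y| ≥ 1.
Because |xy| ≤ p and w begins with p copies of a, we have y = a^k with 1 ≤ k ≤ p.
Pump with i = 2: xy^2z = a^{p+k} b^p. Now n = p+k > p = m, so the condition n ≤ m fails. Thus xy^2z ∉ L.
This is a contradiction; hence L is not regular.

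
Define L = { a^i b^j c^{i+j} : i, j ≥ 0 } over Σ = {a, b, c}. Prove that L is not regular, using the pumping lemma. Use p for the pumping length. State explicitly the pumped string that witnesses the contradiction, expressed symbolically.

a^{p+k} b^p c^{2p}

Toward a contradiction, assume L is regular with pumping length p.
Take w = a^p b^p c^{2p} ∈ L (with i=j=p, i+j=2p), |w| = 4p ≥ p.
The pumping lemma gives a decomposition w = xyz where |xy| ≤ p and |y| > 0.
The first p characters of w are a's, so xy (and hence y) consists only of a's. Write y = a^k, 1 ≤ k ≤ p.
Consider xy^2z = a^{p+k} b^p c^{2p}. Now the a- and b-counts sum to 2p+k, but the c-count is 2p ≠ 2p+k. So xy^2z ∉ L.
This contradicts the pumping lemma, so L is not regular.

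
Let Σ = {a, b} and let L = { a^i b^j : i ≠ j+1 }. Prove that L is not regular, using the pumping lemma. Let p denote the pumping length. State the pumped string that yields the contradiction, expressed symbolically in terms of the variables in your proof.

Assume L is regular. Let p be the pumping length given by the pumping lemma.
Choose w = a^p b^{p+p!-1}. Since p ≠ (p+p!-1)+1 = p+p!, w ∈ L; and |w| ≥ p.
By the pumping lemma, w = xyz with |xy| ≤ p and y is nonempty.
Because |xy| ≤ p and w begins with p copies of a, we have y = a^k with 1 ≤ k ≤ p.
Since 1 ≤ k ≤ p, k divides p!; set t = 1 + p!/k. Then xy^t z has p + (p!/k)·k = p + p! copies of a. Now the a-count is p+p! and (b-count)+1 = (p+p!-1)+1 = p+p!, so i ≠ j+1 fails. So xy^t z = a^{p+p!} b^{p+p!-1} ∉ L.
This is a contradiction; hence L is not regular.

a^{p+p!} b^{p+p!-1}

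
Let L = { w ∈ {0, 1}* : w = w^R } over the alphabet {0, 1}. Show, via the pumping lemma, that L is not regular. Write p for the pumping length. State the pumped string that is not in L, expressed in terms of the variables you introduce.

Toward a contradiction, assume L is regular with pumping length p.
Take w = 0^p 1 0^p, a palindrome of length 2p+1 ≥ p.
By the pumping lemma, w = xyz with |xy| ≤ p and |y| ≥ 1.
Since the first p symbols of w are all 0's and |xy| ≤ p, y lies entirely in the leading 0-block: y = 0^k for some k with 1 ≤ k ≤ p.
Pump with i = 2: xy^2z = 0^{p+k} 1 0^p. Its reverse is 0^p 1 0^{p+k}, which differs from xy^2z since k ≥ 1. So xy^2z is not a palindrome and xy^2z ∉ L.
This contradicts the pumping lemma, so L is not regular.

0^{p+k} 1 0^p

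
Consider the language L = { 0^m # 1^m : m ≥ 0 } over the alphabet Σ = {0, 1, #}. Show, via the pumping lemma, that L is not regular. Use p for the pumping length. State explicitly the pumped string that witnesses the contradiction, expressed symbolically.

0^{p+k} # 1^p

Toward a contradiction, assume L is regular with pumping length p.
Take w = 0^p # 1^p ∈ L with |w| = 2p+1 ≥ p.
By the pumping lemma, w = xyz with |xy| ≤ p and |y| > 0.
Because |xy| ≤ p and w begins with p copies of 0, we have y = 0^k with 1 ≤ k ≤ p.
Pump with i = 2: xy^2z = 0^{p+k} # 1^p, which would require p+k = p. But k ≥ 1, so xy^2z ∉ L.
Contradiction. Therefore L is not regular.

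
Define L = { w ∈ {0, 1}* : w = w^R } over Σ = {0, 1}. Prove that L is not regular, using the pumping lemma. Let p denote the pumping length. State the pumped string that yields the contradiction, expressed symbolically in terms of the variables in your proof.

Assume L is regular. Let p be the pumping length given by the pumping lemma.
Take w = 0^p 1 0^p, a palindrome of length 2p+1 ≥ p.
The pumping lemma gives a decomposition w = xyz where |xy| ≤ p and y is nonempty.
Because |xy| ≤ p and w begins with p copies of 0, we have y = 0^k with 1 ≤ k ≤ p.
Pump with i = 2: xy^2z = 0^{p+k} 1 0^p. Its reverse is 0^p 1 0^{p+k}, which differs from xy^2z since k ≥ 1. So xy^2z is not a palindrome and xy^2z ∉ L.
This contradicts the pumping lemma, so L is not regular.

0^{p+k} 1 0^p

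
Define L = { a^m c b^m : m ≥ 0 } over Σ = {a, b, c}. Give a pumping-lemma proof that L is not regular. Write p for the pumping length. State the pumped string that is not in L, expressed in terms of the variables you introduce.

Toward a contradiction, assume L is regular with pumping length p.
Take w = a^p c b^p ∈ L with |w| = 2p+1 ≥ p.
The pumping lemma gives a decomposition w = xyz where |xy| ≤ p and |y| > 0.
The first p characters of w are a's, so xy (and hence y) consists only of a's. Write y = a^k, 1 ≤ k ≤ p.
Pump with i = 2: xy^2z = a^{p+k} c b^p, which would require p+k = p. But k ≥ 1, so xy^2z ∉ L.
This is a contradiction; hence L is not regular.

a^{p+k} c b^p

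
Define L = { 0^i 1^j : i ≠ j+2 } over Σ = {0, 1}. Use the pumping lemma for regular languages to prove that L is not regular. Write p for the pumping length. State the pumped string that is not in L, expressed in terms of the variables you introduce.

Toward a contradiction, assume L is regular with pumping length p.
Choose w = 0^p 1^{p+p!-2}. Since p ≠ (p+p!-2)+2 = p+p!, w ∈ L; and |w| ≥ p.
By the pumping lemma, w = xyz with |xy| ≤ p and |y| > 0.
The first p characters of w are 0's, so xy (and hence y) consists only of 0's. Write y = 0^k, 1 ≤ k ≤ p.
Since 1 ≤ k ≤ p, k divides p!; set t = 1 + p!/k. Then xy^t z has p + (p!/k)·k = p + p! copies of 0. Now the 0-count is p+p! and (1-count)+2 = (p+p!-2)+2 = p+p!, so i ≠ j+2 fails. So xy^t z = 0^{p+p!} 1^{p+p!-2} ∉ L.
This contradicts the pumping lemma, so L is not regular.

0^{p+p!} 1^{p+p!-2}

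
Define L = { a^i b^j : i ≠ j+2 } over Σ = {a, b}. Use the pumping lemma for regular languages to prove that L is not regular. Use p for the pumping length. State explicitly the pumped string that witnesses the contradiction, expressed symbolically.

Toward a contradiction, assume L is regular with pumping length p.
Choose w = a^p b^{p+p!-2}. Since p ≠ (p+p!-2)+2 = p+p!, w ∈ L; and |w| ≥ p.
Write w = xyz as guaranteed by the lemma, with |xy| ≤ p and |y| ≥ 1.
Because |xy| ≤ p and w begins with p copies of a, we have y = a^k with 1 ≤ k ≤ p.
Since 1 ≤ k ≤ p, k divides p!; set t = 1 + p!/k. Then xy^t z has p + (p!/k)·k = p + p! copies of a. Now the a-count is p+p! and (b-count)+2 = (p+p!-2)+2 = p+p!, so i ≠ j+2 fails. So xy^t z = a^{p+p!} b^{p+p!-2} ∉ L.
This contradicts the pumping lemma, so L is not regular.

a^{p+p!} b^{p+p!-2}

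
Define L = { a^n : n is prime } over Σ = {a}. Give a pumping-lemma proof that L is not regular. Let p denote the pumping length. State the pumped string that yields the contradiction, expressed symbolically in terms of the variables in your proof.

a^{q(1+k)}

Suppose for contradiction that L is regular, and let p be the pumping length.
Let q be a prime with q ≥ p+2 (infinitely many primes exist), and take w = a^q ∈ L with |w| = q ≥ p.
The pumping lemma gives a decomposition w = xyz where |xy| ≤ p and y is nonempty.
Then y = a^k for some k with 1 ≤ k ≤ p.
Since 1 ≤ k ≤ p, |xz| = q-k. Pump with i = q+1: |xy^{q+1}z| = (q-k)+(q+1)k = q+qk = q(1+k), which is composite (both factors ≥ 2). So xy^{q+1}z = a^{q(1+k)} ∉ L.
Contradiction. Therefore L is not regular.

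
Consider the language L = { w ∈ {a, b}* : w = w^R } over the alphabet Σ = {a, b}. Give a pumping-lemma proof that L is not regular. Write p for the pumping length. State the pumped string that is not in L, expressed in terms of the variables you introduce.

a^{p+k} b a^p

Toward a contradiction, assume L is regular with pumping length p.
Take w = a^p b a^p, a palindrome of length 2p+1 ≥ p.
The pumping lemma gives a decomposition w = xyz where |xy| ≤ p and |y| ≥ 1.
Since the first p symbols of w are all a's and |xy| ≤ p, y lies entirely in the leading a-block: y = a^k for some k with 1 ≤ k ≤ p.
Pump with i = 2: xy^2z = a^{p+k} b a^p. Its reverse is a^p b a^{p+k}, which differs from xy^2z since k ≥ 1. So xy^2z is not a palindrome and xy^2z ∉ L.
Contradiction. Therefore L is not regular.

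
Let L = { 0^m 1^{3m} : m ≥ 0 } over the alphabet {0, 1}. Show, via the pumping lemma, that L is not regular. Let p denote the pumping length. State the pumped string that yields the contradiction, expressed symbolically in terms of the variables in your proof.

0^{p+k} 1^{3p}

Assume L is regular. Let p be the pumping length given by the pumping lemma.
Let w = 0^p 1^{3p} ∈ L; note |w| = 4p ≥ p.
By the pumping lemma, w = xyz with |xy| ≤ p and y is nonempty.
Since the first p symbols of w are all 0's and |xy| ≤ p, y lies entirely in the leading 0-block: y = 0^k for some k with 1 ≤ k ≤ p.
Pump with i = 2: xy^2z = 0^{p+k} 1^{3p}. For this to lie in L we would need 3p = 3(p+k), which forces k = 0. But k ≥ 1, so xy^2z ∉ L.
Contradiction. Therefore L is not regular.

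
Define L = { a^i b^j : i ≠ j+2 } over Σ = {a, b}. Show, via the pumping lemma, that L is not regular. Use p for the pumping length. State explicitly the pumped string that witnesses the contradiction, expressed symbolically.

Suppose for contradiction that L is regular, and let p be the pumping length.
Choose w = a^p b^{p+p!-2}. Since p ≠ (p+p!-2)+2 = p+p!, w ∈ L; and |w| ≥ p.
By the pumping lemma, w = xyz with |xy| ≤ p and |y| ≥ 1.
The first p characters of w are a's, so xy (and hence y) consists only of a's. Write y = a^k, 1 ≤ k ≤ p.
Since 1 ≤ k ≤ p, k divides p!; set t = 1 + p!/k. Then xy^t z has p + (p!/k)·k = p + p! copies of a. Now the a-count is p+p! and (b-count)+2 = (p+p!-2)+2 = p+p!, so i ≠ j+2 fails. So xy^t z = a^{p+p!} b^{p+p!-2} ∉ L.
This is a contradiction; hence L is not regular.

a^{p+p!} b^{p+p!-2}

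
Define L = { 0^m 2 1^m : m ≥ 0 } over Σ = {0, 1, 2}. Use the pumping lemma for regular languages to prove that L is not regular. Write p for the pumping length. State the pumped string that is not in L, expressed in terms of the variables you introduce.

Toward a contradiction, assume L is regular with pumping length p.
Take w = 0^p 2 1^p ∈ L with |w| = 2p+1 ≥ p.
The pumping lemma gives a decomposition w = xyz where |xy| ≤ p and |y| > 0.
The first p characters of w are 0's, so xy (and hence y) consists only of 0's. Write y = 0^k, 1 ≤ k ≤ p.
Pump with i = 2: xy^2z = 0^{p+k} 2 1^p, which would require p+k = p. But k ≥ 1, so xy^2z ∉ L.
Contradiction. Therefore L is not regular.

0^{p+k} 2 1^p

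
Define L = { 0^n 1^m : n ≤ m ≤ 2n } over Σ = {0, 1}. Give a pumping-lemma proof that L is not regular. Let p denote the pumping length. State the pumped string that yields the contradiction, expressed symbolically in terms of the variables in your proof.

0^{p+k} 1^p

Assume L is regular. Let p be the pumping length given by the pumping lemma.
Take w = 0^p 1^p ∈ L (since p ≤ p ≤ 2p), with |w| = 2p ≥ p.
By the pumping lemma, w = xyz with |xy| ≤ p and |y| > 0.
The first p characters of w are 0's, so xy (and hence y) consists only of 0's. Write y = 0^k, 1 ≤ k ≤ p.
Pump with i = 2: xy^2z = 0^{p+k} 1^p. Now n = p+k > p = m, so the condition n ≤ m fails. Thus xy^2z ∉ L.
This contradicts the pumping lemma, so L is not regular.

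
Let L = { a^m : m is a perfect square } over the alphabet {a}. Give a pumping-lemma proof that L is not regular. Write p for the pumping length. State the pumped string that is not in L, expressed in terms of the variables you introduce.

Suppose for contradiction that L is regular, and let p be the pumping length.
Take w = a^{p²} ∈ L with |w| = p² ≥ p.
By the pumping lemma, w = xyz with |xy| ≤ p and |y| ≥ 1.
Then y = a^k for some k with 1 ≤ k ≤ p.
Pump with i = 2: xy^2z = a^{p²+k}. Since 1 ≤ k ≤ p, p² < p²+k ≤ p²+p < (p+1)², so p²+k lies strictly between consecutive squares and is not a perfect square. So xy^2z ∉ L.
This is a contradiction; hence L is not regular.

a^{p²+k}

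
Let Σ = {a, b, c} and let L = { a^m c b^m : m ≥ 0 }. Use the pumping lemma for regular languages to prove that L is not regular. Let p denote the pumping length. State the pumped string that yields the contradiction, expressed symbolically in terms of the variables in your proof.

Toward a contradiction, assume L is regular with pumping length p.
Take w = a^p c b^p ∈ L with |w| = 2p+1 ≥ p.
Write w = xyz as guaranteed by the lemma, with |xy| ≤ p and |y| > 0.
Since the first p symbols of w are all a's and |xy| ≤ p, y lies entirely in the leading a-block: y = a^k for some k with 1 ≤ k ≤ p.
Pump with i = 2: xy^2z = a^{p+k} c b^p, which would require p+k = p. But k ≥ 1, so xy^2z ∉ L.
This contradicts the pumping lemma, so L is not regular.

a^{p+k} c b^p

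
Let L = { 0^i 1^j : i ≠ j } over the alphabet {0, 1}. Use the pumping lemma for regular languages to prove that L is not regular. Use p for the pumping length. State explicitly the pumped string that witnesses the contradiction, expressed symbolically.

Suppose for contradiction that L is regular, and let p be the pumping length.
Choose w = 0^p 1^{p+p!}. Since p ≠ p+p!, w ∈ L; and |w| ≥ p.
The pumping lemma gives a decomposition w = xyz where |xy| ≤ p and |y| > 0.
Because |xy| ≤ p and w begins with p copies of 0, we have y = 0^k with 1 ≤ k ≤ p.
Since 1 ≤ k ≤ p, k divides p!; set t = 1 + p!/k. Then xy^t z has p + (p!/k)·k = p + p! copies of 0. Now the 0-count equals the 1-count, so i ≠ j fails. So xy^t z = 0^{p+p!} 1^{p+p!} ∉ L.
This is a contradiction; hence L is not regular.

0^{p+p!} 1^{p+p!}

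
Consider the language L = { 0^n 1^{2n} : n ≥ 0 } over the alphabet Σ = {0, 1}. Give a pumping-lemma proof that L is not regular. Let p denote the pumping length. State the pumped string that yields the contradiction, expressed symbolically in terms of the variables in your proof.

Assume L is regular. Let p be the pumping length given by the pumping lemma.
Take w = 0^p 1^{2p}. Then w ∈ L and |w| = 3p ≥ p.
Write w = xyz as guaranteed by the lemma, with |xy| ≤ p and |y| ≥ 1.
Since the first p symbols of w are all 0's and |xy| ≤ p, y lies entirely in the leading 0-block: y = 0^k for some k with 1 ≤ k ≤ p.
Pump with i = 2: xy^2z = 0^{p+k} 1^{2p}. For this to lie in L we would need 2p = 2(p+k), which forces k = 0. But k ≥ 1, so xy^2z ∉ L.
This is a contradiction; hence L is not regular.

0^{p+k} 1^{2p}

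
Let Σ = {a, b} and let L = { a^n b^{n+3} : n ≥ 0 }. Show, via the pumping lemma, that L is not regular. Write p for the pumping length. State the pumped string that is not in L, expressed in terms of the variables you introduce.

a^{p+k} b^{p+3}

Toward a contradiction, assume L is regular with pumping length p.
Let w = a^p b^{p+3} ∈ L; note |w| = 2p+3 ≥ p.
The pumping lemma gives a decomposition w = xyz where |xy| ≤ p and |y| ≥ 1.
Because |xy| ≤ p and w begins with p copies of a, we have y = a^k with 1 ≤ k ≤ p.
Pump with i = 2: xy^2z = a^{p+k} b^{p+3}. For this to lie in L we would need p+3 = (p+k)+3, which forces k = 0. But k ≥ 1, so xy^2z ∉ L.
This is a contradiction; hence L is not regular.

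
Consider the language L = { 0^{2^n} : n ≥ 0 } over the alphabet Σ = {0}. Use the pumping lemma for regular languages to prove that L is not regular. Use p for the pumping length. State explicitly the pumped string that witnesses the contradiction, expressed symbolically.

Toward a contradiction, assume L is regular with pumping length p.
Take w = 0^{2^p} ∈ L with |w| = 2^p ≥ p.
Write w = xyz as guaranteed by the lemma, with |xy| ≤ p and y is nonempty.
Then y = 0^k for some k with 1 ≤ k ≤ p.
Pump with i = 2: xy^2z = 0^{2^p+k}. Since 1 ≤ k ≤ p < 2^p, we have 2^p < 2^p+k < 2^{p+1}, so 2^p+k is not a power of 2. So xy^2z ∉ L.
Contradiction. Therefore L is not regular.

0^{2^p+k}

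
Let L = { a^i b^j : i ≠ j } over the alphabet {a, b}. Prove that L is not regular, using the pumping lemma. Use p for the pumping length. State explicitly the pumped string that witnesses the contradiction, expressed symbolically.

Toward a contradiction, assume L is regular with pumping length p.
Choose w = a^p b^{p+p!}. Since p ≠ p+p!, w ∈ L; and |w| ≥ p.
Write w = xyz as guaranteed by the lemma, with |xy| ≤ p and y is nonempty.
Since the first p symbols of w are all a's and |xy| ≤ p, y lies entirely in the leading a-block: y = a^k for some k with 1 ≤ k ≤ p.
Since 1 ≤ k ≤ p, k divides p!; set t = 1 + p!/k. Then xy^t z has p + (p!/k)·k = p + p! copies of a. Now the a-count equals the b-count, so i ≠ j fails. So xy^t z = a^{p+p!} b^{p+p!} ∉ L.
Contradiction. Therefore L is not regular.

a^{p+p!} b^{p+p!}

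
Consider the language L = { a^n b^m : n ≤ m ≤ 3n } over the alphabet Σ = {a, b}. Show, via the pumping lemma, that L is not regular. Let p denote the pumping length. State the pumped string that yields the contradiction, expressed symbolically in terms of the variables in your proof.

Toward a contradiction, assume L is regular with pumping length p.
Take w = a^p b^p ∈ L (since p ≤ p ≤ 3p), with |w| = 2p ≥ p.
By the pumping lemma, w = xyz with |xy| ≤ p and y is nonempty.
The first p characters of w are a's, so xy (and hence y) consists only of a's. Write y = a^k, 1 ≤ k ≤ p.
Pump with i = 2: xy^2z = a^{p+k} b^p. Now n = p+k > p = m, so the condition n ≤ m fails. Thus xy^2z ∉ L.
This contradicts the pumping lemma, so L is not regular.

a^{p+k} b^p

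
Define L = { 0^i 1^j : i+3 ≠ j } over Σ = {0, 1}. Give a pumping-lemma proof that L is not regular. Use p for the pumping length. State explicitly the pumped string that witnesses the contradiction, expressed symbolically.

Assume L is regular; let p be its pumping constant.
Choose w = 0^p 1^{p+p!+3}. Since p ≠ (p+p!+3)-3 = p+p!, w ∈ L; and |w| ≥ p.
Write w = xyz as guaranteed by the lemma, with |xy| ≤ p and |y| ≥ 1.
Since the first p symbols of w are all 0's and |xy| ≤ p, y lies entirely in the leading 0-block: y = 0^k for some k with 1 ≤ k ≤ p.
Since 1 ≤ k ≤ p, k divides p!; set t = 1 + p!/k. Then xy^t z has p + (p!/k)·k = p + p! copies of 0. Now the 0-count is p+p! and (1-count)-3 = (p+p!+3)-3 = p+p!, so i+3 ≠ j fails. So xy^t z = 0^{p+p!} 1^{p+p!+3} ∉ L.
This contradicts the pumping lemma, so L is not regular.

0^{p+p!} 1^{p+p!+3}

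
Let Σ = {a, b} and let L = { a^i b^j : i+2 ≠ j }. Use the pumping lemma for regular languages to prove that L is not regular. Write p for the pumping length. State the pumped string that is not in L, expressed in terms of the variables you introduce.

Toward a contradiction, assume L is regular with pumping length p.
Choose w = a^p b^{p+p!+2}. Since p ≠ (p+p!+2)-2 = p+p!, w ∈ L; and |w| ≥ p.
The pumping lemma gives a decomposition w = xyz where |xy| ≤ p and |y| ≥ 1.
The first p characters of w are a's, so xy (and hence y) consists only of a's. Write y = a^k, 1 ≤ k ≤ p.
Since 1 ≤ k ≤ p, k divides p!; set t = 1 + p!/k. Then xy^t z has p + (p!/k)·k = p + p! copies of a. Now the a-count is p+p! and (b-count)-2 = (p+p!+2)-2 = p+p!, so i+2 ≠ j fails. So xy^t z = a^{p+p!} b^{p+p!+2} ∉ L.
Contradiction. Therefore L is not regular.

a^{p+p!} b^{p+p!+2}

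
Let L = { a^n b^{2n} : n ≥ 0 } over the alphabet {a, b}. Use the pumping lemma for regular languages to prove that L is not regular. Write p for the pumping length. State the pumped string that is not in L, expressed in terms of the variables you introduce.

Assume L is regular; let p be its pumping constant.
Take w = a^p b^{2p}. Then w ∈ L and |w| = 3p ≥ p.
By the pumping lemma, w = xyz with |xy| ≤ p and |y| > 0.
Because |xy| ≤ p and w begins with p copies of a, we have y = a^k with 1 ≤ k ≤ p.
Pump with i = 2: xy^2z = a^{p+k} b^{2p}. For this to lie in L we would need 2p = 2(p+k), which forces k = 0. But k ≥ 1, so xy^2z ∉ L.
This is a contradiction; hence L is not regular.

a^{p+k} b^{2p}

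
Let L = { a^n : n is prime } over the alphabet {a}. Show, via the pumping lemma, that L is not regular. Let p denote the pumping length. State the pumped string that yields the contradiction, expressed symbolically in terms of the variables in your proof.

Suppose for contradiction that L is regular, and let p be the pumping length.
Let q be a prime with q ≥ p+2 (infinitely many primes exist), and take w = a^q ∈ L with |w| = q ≥ p.
The pumping lemma gives a decomposition w = xyz where |xy| ≤ p and |y| ≥ 1.
Then y = a^k for some k with 1 ≤ k ≤ p.
Since 1 ≤ k ≤ p, |xz| = q-k. Pump with i = q+1: |xy^{q+1}z| = (q-k)+(q+1)k = q+qk = q(1+k), which is composite (both factors ≥ 2). So xy^{q+1}z = a^{q(1+k)} ∉ L.
Contradiction. Therefore L is not regular.

a^{q(1+k)}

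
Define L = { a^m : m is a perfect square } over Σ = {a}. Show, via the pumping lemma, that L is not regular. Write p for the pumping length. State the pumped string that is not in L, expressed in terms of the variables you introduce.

Suppose for contradiction that L is regular, and let p be the pumping length.
Take w = a^{p²} ∈ L with |w| = p² ≥ p.
The pumping lemma gives a decomposition w = xyz where |xy| ≤ p and y is nonempty.
Then y = a^k for some k with 1 ≤ k ≤ p.
Pump with i = 2: xy^2z = a^{p²+k}. Since 1 ≤ k ≤ p, p² < p²+k ≤ p²+p < (p+1)², so p²+k lies strictly between consecutive squares and is not a perfect square. So xy^2z ∉ L.
This contradicts the pumping lemma, so L is not regular.

a^{p²+k}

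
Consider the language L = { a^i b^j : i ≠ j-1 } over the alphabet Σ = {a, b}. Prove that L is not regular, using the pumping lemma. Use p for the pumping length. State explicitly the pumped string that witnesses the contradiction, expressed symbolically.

Assume L is regular; let p be its pumping constant.
Choose w = a^p b^{p+p!+1}. Since p ≠ (p+p!+1)-1 = p+p!, w ∈ L; and |w| ≥ p.
By the pumping lemma, w = xyz with |xy| ≤ p and |y| ≥ 1.
Because |xy| ≤ p and w begins with p copies of a, we have y = a^k with 1 ≤ k ≤ p.
Since 1 ≤ k ≤ p, k divides p!; set t = 1 + p!/k. Then xy^t z has p + (p!/k)·k = p + p! copies of a. Now the a-count is p+p! and (b-count)-1 = (p+p!+1)-1 = p+p!, so i ≠ j-1 fails. So xy^t z = a^{p+p!} b^{p+p!+1} ∉ L.
This contradicts the pumping lemma, so L is not regular.

a^{p+p!} b^{p+p!+1}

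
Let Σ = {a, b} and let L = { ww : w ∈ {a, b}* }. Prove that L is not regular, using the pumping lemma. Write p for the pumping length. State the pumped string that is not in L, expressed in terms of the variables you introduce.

Toward a contradiction, assume L is regular with pumping length p.
Take w = a^p b^p a^p b^p = uu where u = a^pb^p; then w ∈ L and |w| = 4p ≥ p.
The pumping lemma gives a decomposition w = xyz where |xy| ≤ p and |y| > 0.
The first p characters of w are a's, so xy (and hence y) consists only of a's. Write y = a^k, 1 ≤ k ≤ p.
Pump with i = 2: xy^2z = a^{p+k} b^p a^p b^p, of length 4p+k. Suppose this equals vv. The string starts with a and ends with b, so v does too; thus the boundary between the two copies of v is a b→a transition. There is exactly one such transition, at position 2p+k, so |v| = 2p+k and |vv| = 4p+2k ≠ 4p+k since k ≥ 1. So xy^2z ∉ L.
Contradiction. Therefore L is not regular.

a^{p+k} b^p a^p b^p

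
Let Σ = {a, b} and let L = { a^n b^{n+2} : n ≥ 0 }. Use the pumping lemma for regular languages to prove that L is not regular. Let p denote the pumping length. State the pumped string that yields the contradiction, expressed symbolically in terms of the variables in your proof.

a^{p+k} b^{p+2}

Suppose for contradiction that L is regular, and let p be the pumping length.
Let w = a^p b^{p+2} ∈ L; note |w| = 2p+2 ≥ p.
Write w = xyz as guaranteed by the lemma, with |xy| ≤ p and |y| > 0.
Since the first p symbols of w are all a's and |xy| ≤ p, y lies entirely in the leading a-block: y = a^k for some k with 1 ≤ k ≤ p.
Pump with i = 2: xy^2z = a^{p+k} b^{p+2}. For this to lie in L we would need p+2 = (p+k)+2, which forces k = 0. But k ≥ 1, so xy^2z ∉ L.
This is a contradiction; hence L is not regular.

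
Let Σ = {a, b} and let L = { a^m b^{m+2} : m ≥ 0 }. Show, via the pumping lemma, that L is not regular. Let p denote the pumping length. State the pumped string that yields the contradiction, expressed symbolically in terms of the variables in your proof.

Suppose for contradiction that L is regular, and let p be the pumping length.
Take w = a^p b^{p+2}. Then w ∈ L and |w| = 2p+2 ≥ p.
The pumping lemma gives a decomposition w = xyz where |xy| ≤ p and |y| > 0.
The first p characters of w are a's, so xy (and hence y) consists only of a's. Write y = a^k, 1 ≤ k ≤ p.
Pump with i = 2: xy^2z = a^{p+k} b^{p+2}. For this to lie in L we would need p+2 = (p+k)+2, which forces k = 0. But k ≥ 1, so xy^2z ∉ L.
This contradicts the pumping lemma, so L is not regular.

a^{p+k} b^{p+2}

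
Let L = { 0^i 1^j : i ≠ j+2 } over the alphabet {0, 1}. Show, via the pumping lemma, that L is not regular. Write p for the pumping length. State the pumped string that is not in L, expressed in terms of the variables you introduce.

Toward a contradiction, assume L is regular with pumping length p.
Choose w = 0^p 1^{p+p!-2}. Since p ≠ (p+p!-2)+2 = p+p!, w ∈ L; and |w| ≥ p.
Write w = xyz as guaranteed by the lemma, with |xy| ≤ p and y is nonempty.
Because |xy| ≤ p and w begins with p copies of 0, we have y = 0^k with 1 ≤ k ≤ p.
Since 1 ≤ k ≤ p, k divides p!; set t = 1 + p!/k. Then xy^t z has p + (p!/k)·k = p + p! copies of 0. Now the 0-count is p+p! and (1-count)+2 = (p+p!-2)+2 = p+p!, so i ≠ j+2 fails. So xy^t z = 0^{p+p!} 1^{p+p!-2} ∉ L.
This is a contradiction; hence L is not regular.

0^{p+p!} 1^{p+p!-2}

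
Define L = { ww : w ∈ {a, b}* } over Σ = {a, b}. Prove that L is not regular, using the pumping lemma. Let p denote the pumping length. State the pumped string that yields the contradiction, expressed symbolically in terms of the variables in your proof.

a^{p+k} b^p a^p b^p

Suppose for contradiction that L is regular, and let p be the pumping length.
Take w = a^p b^p a^p b^p = uu where u = a^pb^p; then w ∈ L and |w| = 4p ≥ p.
The pumping lemma gives a decomposition w = xyz where |xy| ≤ p and y is nonempty.
The first p characters of w are a's, so xy (and hence y) consists only of a's. Write y = a^k, 1 ≤ k ≤ p.
Pump with i = 2: xy^2z = a^{p+k} b^p a^p b^p, of length 4p+k. Suppose this equals vv. The string starts with a and ends with b, so v does too; thus the boundary between the two copies of v is a b→a transition. There is exactly one such transition, at position 2p+k, so |v| = 2p+k and |vv| = 4p+2k ≠ 4p+k since k ≥ 1. So xy^2z ∉ L.
This is a contradiction; hence L is not regular.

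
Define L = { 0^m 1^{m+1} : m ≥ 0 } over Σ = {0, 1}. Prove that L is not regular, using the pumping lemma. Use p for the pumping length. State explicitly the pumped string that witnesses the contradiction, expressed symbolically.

0^{p+k} 1^{p+1}

Assume L is regular; let p be its pumping constant.
Take w = 0^p 1^{p+1}. Then w ∈ L and |w| = 2p+1 ≥ p.
The pumping lemma gives a decomposition w = xyz where |xy| ≤ p and y is nonempty.
The first p characters of w are 0's, so xy (and hence y) consists only of 0's. Write y = 0^k, 1 ≤ k ≤ p.
Pump with i = 2: xy^2z = 0^{p+k} 1^{p+1}. For this to lie in L we would need p+1 = (p+k)+1, which forces k = 0. But k ≥ 1, so xy^2z ∉ L.
This is a contradiction; hence L is not regular.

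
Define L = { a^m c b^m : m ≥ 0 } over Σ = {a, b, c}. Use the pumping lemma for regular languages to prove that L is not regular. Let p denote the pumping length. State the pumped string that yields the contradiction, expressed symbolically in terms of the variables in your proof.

Toward a contradiction, assume L is regular with pumping length p.
Take w = a^p c b^p ∈ L with |w| = 2p+1 ≥ p.
The pumping lemma gives a decomposition w = xyz where |xy| ≤ p and y is nonempty.
The first p characters of w are a's, so xy (and hence y) consists only of a's. Write y = a^k, 1 ≤ k ≤ p.
Pump with i = 2: xy^2z = a^{p+k} c b^p, which would require p+k = p. But k ≥ 1, so xy^2z ∉ L.
Contradiction. Therefore L is not regular.

a^{p+k} c b^p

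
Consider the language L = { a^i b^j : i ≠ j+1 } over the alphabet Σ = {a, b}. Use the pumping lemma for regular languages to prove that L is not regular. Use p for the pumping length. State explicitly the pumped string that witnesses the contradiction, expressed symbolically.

a^{p+p!} b^{p+p!-1}

Toward a contradiction, assume L is regular with pumping length p.
Choose w = a^p b^{p+p!-1}. Since p ≠ (p+p!-1)+1 = p+p!, w ∈ L; and |w| ≥ p.
By the pumping lemma, w = xyz with |xy| ≤ p and |y| ≥ 1.
Since the first p symbols of w are all a's and |xy| ≤ p, y lies entirely in the leading a-block: y = a^k for some k with 1 ≤ k ≤ p.
Since 1 ≤ k ≤ p, k divides p!; set t = 1 + p!/k. Then xy^t z has p + (p!/k)·k = p + p! copies of a. Now the a-count is p+p! and (b-count)+1 = (p+p!-1)+1 = p+p!, so i ≠ j+1 fails. So xy^t z = a^{p+p!} b^{p+p!-1} ∉ L.
This contradicts the pumping lemma, so L is not regular.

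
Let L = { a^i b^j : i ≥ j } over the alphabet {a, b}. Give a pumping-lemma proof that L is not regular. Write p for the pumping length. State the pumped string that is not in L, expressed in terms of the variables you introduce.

a^{p-k} b^p

Assume L is regular; let p be its pumping constant.
Choose w = a^p b^p ∈ L, with |w| = 2p ≥ p.
Write w = xyz as guaranteed by the lemma, with |xy| ≤ p and |y| ≥ 1.
The first p characters of w are a's, so xy (and hence y) consists only of a's. Write y = a^k, 1 ≤ k ≤ p.
Consider xy^0z = xz = a^{p-k} b^p. Since k ≥ 1, the a-count p-k is less than p, so i ≥ j fails; thus xz ∉ L.
Contradiction. Therefore L is not regular.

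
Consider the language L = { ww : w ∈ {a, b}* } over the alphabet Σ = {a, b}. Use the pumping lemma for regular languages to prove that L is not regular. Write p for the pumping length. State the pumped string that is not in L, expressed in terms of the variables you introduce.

a^{p+k} b^p a^p b^p

Assume L is regular. Let p be the pumping length given by the pumping lemma.
Take w = a^p b^p a^p b^p = uu where u = a^pb^p; then w ∈ L and |w| = 4p ≥ p.
The pumping lemma gives a decomposition w = xyz where |xy| ≤ p and |y| > 0.
Because |xy| ≤ p and w begins with p copies of a, we have y = a^k with 1 ≤ k ≤ p.
Pump with i = 2: xy^2z = a^{p+k} b^p a^p b^p, of length 4p+k. Suppose this equals vv. The string starts with a and ends with b, so v does too; thus the boundary between the two copies of v is a b→a transition. There is exactly one such transition, at position 2p+k, so |v| = 2p+k and |vv| = 4p+2k ≠ 4p+k since k ≥ 1. So xy^2z ∉ L.
This contradicts the pumping lemma, so L is not regular.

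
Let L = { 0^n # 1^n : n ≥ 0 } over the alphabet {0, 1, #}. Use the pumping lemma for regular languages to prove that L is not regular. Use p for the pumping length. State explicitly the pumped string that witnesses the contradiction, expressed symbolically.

Toward a contradiction, assume L is regular with pumping length p.
Take w = 0^p # 1^p ∈ L with |w| = 2p+1 ≥ p.
Write w = xyz as guaranteed by the lemma, with |xy| ≤ p and |y| ≥ 1.
Since the first p symbols of w are all 0's and |xy| ≤ p, y lies entirely in the leading 0-block: y = 0^k for some k with 1 ≤ k ≤ p.
Pump with i = 2: xy^2z = 0^{p+k} # 1^p, which would require p+k = p. But k ≥ 1, so xy^2z ∉ L.
This is a contradiction; hence L is not regular.

0^{p+k} # 1^p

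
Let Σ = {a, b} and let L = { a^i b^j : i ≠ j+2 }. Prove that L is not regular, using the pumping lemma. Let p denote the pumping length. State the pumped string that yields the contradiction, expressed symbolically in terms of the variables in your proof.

Assume L is regular; let p be its pumping constant.
Choose w = a^p b^{p+p!-2}. Since p ≠ (p+p!-2)+2 = p+p!, w ∈ L; and |w| ≥ p.
By the pumping lemma, w = xyz with |xy| ≤ p and y is nonempty.
The first p characters of w are a's, so xy (and hence y) consists only of a's. Write y = a^k, 1 ≤ k ≤ p.
Since 1 ≤ k ≤ p, k divides p!; set t = 1 + p!/k. Then xy^t z has p + (p!/k)·k = p + p! copies of a. Now the a-count is p+p! and (b-count)+2 = (p+p!-2)+2 = p+p!, so i ≠ j+2 fails. So xy^t z = a^{p+p!} b^{p+p!-2} ∉ L.
This is a contradiction; hence L is not regular.

a^{p+p!} b^{p+p!-2}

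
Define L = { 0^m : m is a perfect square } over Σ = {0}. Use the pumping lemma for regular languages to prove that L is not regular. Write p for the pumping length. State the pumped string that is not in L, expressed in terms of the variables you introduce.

0^{p²+k}

Assume L is regular; let p be its pumping constant.
Take w = 0^{p²} ∈ L with |w| = p² ≥ p.
Write w = xyz as guaranteed by the lemma, with |xy| ≤ p and |y| > 0.
Then y = 0^k for some k with 1 ≤ k ≤ p.
Pump with i = 2: xy^2z = 0^{p²+k}. Since 1 ≤ k ≤ p, p² < p²+k ≤ p²+p < (p+1)², so p²+k lies strictly between consecutive squares and is not a perfect square. So xy^2z ∉ L.
Contradiction. Therefore L is not regular.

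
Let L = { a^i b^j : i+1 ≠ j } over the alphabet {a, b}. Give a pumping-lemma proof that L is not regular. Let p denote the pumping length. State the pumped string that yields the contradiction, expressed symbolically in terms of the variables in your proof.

Suppose for contradiction that L is regular, and let p be the pumping length.
Choose w = a^p b^{p+p!+1}. Since p ≠ (p+p!+1)-1 = p+p!, w ∈ L; and |w| ≥ p.
By the pumping lemma, w = xyz with |xy| ≤ p and |y| > 0.
The first p characters of w are a's, so xy (and hence y) consists only of a's. Write y = a^k, 1 ≤ k ≤ p.
Since 1 ≤ k ≤ p, k divides p!; set t = 1 + p!/k. Then xy^t z has p + (p!/k)·k = p + p! copies of a. Now the a-count is p+p! and (b-count)-1 = (p+p!+1)-1 = p+p!, so i+1 ≠ j fails. So xy^t z = a^{p+p!} b^{p+p!+1} ∉ L.
This contradicts the pumping lemma, so L is not regular.

a^{p+p!} b^{p+p!+1}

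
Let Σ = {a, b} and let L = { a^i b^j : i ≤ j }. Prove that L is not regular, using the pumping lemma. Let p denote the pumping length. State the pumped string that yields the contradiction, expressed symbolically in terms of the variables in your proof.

Toward a contradiction, assume L is regular with pumping length p.
Choose w = a^p b^p ∈ L, with |w| = 2p ≥ p.
By the pumping lemma, w = xyz with |xy| ≤ p and |y| ≥ 1.
Because |xy| ≤ p and w begins with p copies of a, we have y = a^k with 1 ≤ k ≤ p.
Consider xy^2z = a^{p+k} b^p. Since k ≥ 1, the a-count p+k exceeds the b-count p, so i ≤ j fails; thus xy^2z ∉ L.
Contradiction. Therefore L is not regular.

a^{p+k} b^p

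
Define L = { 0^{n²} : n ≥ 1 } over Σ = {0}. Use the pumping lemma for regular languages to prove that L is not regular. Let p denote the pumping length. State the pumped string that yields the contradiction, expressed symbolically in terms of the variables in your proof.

Assume L is regular; let p be its pumping constant.
Take w = 0^{p²} ∈ L with |w| = p² ≥ p.
Write w = xyz as guaranteed by the lemma, with |xy| ≤ p and y is nonempty.
Then y = 0^k for some k with 1 ≤ k ≤ p.
Pump with i = 2: xy^2z = 0^{p²+k}. Since 1 ≤ k ≤ p, p² < p²+k ≤ p²+p < (p+1)², so p²+k lies strictly between consecutive squares and is not a perfect square. So xy^2z ∉ L.
Contradiction. Therefore L is not regular.

0^{p²+k}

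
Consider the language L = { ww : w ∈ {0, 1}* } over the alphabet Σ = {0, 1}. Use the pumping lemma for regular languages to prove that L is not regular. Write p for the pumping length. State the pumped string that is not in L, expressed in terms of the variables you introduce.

Assume L is regular. Let p be the pumping length given by the pumping lemma.
Take w = 0^p 1^p 0^p 1^p = uu where u = 0^p1^p; then w ∈ L and |w| = 4p ≥ p.
The pumping lemma gives a decomposition w = xyz where |xy| ≤ p and y is nonempty.
The first p characters of w are 0's, so xy (and hence y) consists only of 0's. Write y = 0^k, 1 ≤ k ≤ p.
Pump with i = 2: xy^2z = 0^{p+k} 1^p 0^p 1^p, of length 4p+k. Suppose this equals vv. The string starts with 0 and ends with 1, so v does too; thus the boundary between the two copies of v is a 1→0 transition. There is exactly one such transition, at position 2p+k, so |v| = 2p+k and |vv| = 4p+2k ≠ 4p+k since k ≥ 1. So xy^2z ∉ L.
Contradiction. Therefore L is not regular.

0^{p+k} 1^p 0^p 1^p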